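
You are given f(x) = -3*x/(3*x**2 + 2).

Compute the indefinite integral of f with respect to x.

The substitution u = x**2 + 2/3 works: f is exactly (dF/du)*(du/dx) for that inner function.
Check: d/dx[-log(x**2 + 2/3)/2] = -3*x/(3*x**2 + 2) = f(x).

F(x) = -log(x**2 + 2/3)/2 + C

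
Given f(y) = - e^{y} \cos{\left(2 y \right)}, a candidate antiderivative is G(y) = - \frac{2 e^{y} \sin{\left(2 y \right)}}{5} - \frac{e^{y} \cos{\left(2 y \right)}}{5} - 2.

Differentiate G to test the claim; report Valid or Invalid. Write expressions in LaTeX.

d/dy[G] = - e^{y} \cos{\left(2 y \right)}
This equals f(y) exactly, so the claim holds.

Valid. The derivative of G reproduces f.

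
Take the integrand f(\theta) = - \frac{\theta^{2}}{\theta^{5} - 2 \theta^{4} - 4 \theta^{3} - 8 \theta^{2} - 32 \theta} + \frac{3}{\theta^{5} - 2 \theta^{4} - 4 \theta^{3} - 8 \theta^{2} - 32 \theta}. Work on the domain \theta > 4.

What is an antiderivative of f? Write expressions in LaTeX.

An antiderivative is F(\theta) = \frac{- 90 \log{\left(\theta \right)} - 26 \log{\left(\theta - 4 \right)} - 10 \log{\left(\theta + 2 \right)} + 63 \log{\left(\theta^{2} + 4 \right)} + 42 \operatorname{atan}{\left(\frac{\theta}{2} \right)}}{960}.

The denominator factors as \theta \left(\theta - 4\right) \left(\theta + 2\right) \left(\theta^{2} + 4\right); partial fractions split f into directly integrable pieces: \frac{7 \left(3 \theta + 2\right)}{160 \left(\theta^{2} + 4\right)} - \frac{1}{96 \left(\theta + 2\right)} - \frac{13}{480 \left(\theta - 4\right)} - \frac{3}{32 \theta}.
Check: d/d\theta[\frac{- 90 \log{\left(\theta \right)} - 26 \log{\left(\theta - 4 \right)} - 10 \log{\left(\theta + 2 \right)} + 63 \log{\left(\theta^{2} + 4 \right)} + 42 \operatorname{atan}{\left(\frac{\theta}{2} \right)}}{960}] = \frac{3 - \theta^{2}}{\theta^{5} - 2 \theta^{4} - 4 \theta^{3} - 8 \theta^{2} - 32 \theta}, which equals f(\theta).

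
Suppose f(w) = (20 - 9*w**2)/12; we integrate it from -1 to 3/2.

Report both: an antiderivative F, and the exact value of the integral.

Antiderivative: F(w) = -w**3/4 + 5*w/3; value = 295/96

Since d/dw undoes antidifferentiation here, F'(w) = f(w) is required of F(w).
F(w) = -w**3/4 + 5*w/3 is an antiderivative of f.
Check: d/dw[-w**3/4 + 5*w/3] = 5/3 - 3*w**2/4, which equals f(w).
F(3/2) = 53/32; F(-1) = -17/12.
Integral = F(3/2) - F(-1) = 295/96.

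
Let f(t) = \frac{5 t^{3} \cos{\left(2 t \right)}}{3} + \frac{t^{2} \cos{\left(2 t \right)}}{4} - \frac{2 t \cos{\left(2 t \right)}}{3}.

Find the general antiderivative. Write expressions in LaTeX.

F(t) = \frac{40 t^{3} \sin{\left(2 t \right)} + 6 t^{2} \sin{\left(2 t \right)} + 60 t^{2} \cos{\left(2 t \right)} - 76 t \sin{\left(2 t \right)} + 6 t \cos{\left(2 t \right)} - 3 \sin{\left(2 t \right)} - 38 \cos{\left(2 t \right)}}{48} + C

Integrate term by term and add the pieces.
Check: d/dt[\frac{40 t^{3} \sin{\left(2 t \right)} + 6 t^{2} \sin{\left(2 t \right)} + 60 t^{2} \cos{\left(2 t \right)} - 76 t \sin{\left(2 t \right)} + 6 t \cos{\left(2 t \right)} - 3 \sin{\left(2 t \right)} - 38 \cos{\left(2 t \right)}}{48}] = \frac{5 t^{3} \cos{\left(2 t \right)}}{3} + \frac{t^{2} \cos{\left(2 t \right)}}{4} - \frac{2 t \cos{\left(2 t \right)}}{3} = f(t).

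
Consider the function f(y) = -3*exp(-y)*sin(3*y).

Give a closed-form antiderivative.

An antiderivative is F(y) = (3*sin(3*y) + 9*cos(3*y))*exp(-y)/10.

For F(y) to be correct the identity F'(y) - f(y) = 0 must hold.
Check: d/dy[(3*sin(3*y) + 9*cos(3*y))*exp(-y)/10] = -3*exp(-y)*sin(3*y) = f(y).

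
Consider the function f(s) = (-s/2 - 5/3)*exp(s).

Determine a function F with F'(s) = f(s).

An antiderivative is F(s) = (-3*s - 7)*exp(s)/6.

Recognize the product-rule pattern: f = u'v + uv' with u = -s/2 - 7/6, v = exp(s), so integration by parts undoes it.
Check: d/ds[(-3*s - 7)*exp(s)/6] = -s*exp(s)/2 - 5*exp(s)/3, which equals f(s).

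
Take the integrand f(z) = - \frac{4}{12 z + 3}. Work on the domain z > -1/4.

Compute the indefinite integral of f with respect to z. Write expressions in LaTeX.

F(z) = - \frac{\log{\left(2 z + \frac{1}{2} \right)}}{3} + C

A candidate is checked by its d/dz: the result must match f(z).
Check: d/dz[- \frac{\log{\left(2 z + \frac{1}{2} \right)}}{3}] = - \frac{4}{12 z + 3} = f(z).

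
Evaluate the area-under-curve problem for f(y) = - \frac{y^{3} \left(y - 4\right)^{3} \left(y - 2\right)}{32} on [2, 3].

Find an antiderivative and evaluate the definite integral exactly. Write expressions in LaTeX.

f matches the chain-rule pattern g'(h)*h' with inner function h(y) = - \frac{y^{2}}{4} + y; substituting u = h(y) collapses the integral.
F(y) = - \frac{y^{8}}{256} + \frac{y^{7}}{16} - \frac{3 y^{6}}{8} + y^{5} - y^{4} is an antiderivative of f.
Check: d/dy[- \frac{y^{8}}{256} + \frac{y^{7}}{16} - \frac{3 y^{6}}{8} + y^{5} - y^{4}] = - \frac{y^{7}}{32} + \frac{7 y^{6}}{16} - \frac{9 y^{5}}{4} + 5 y^{4} - 4 y^{3}, which equals f(y).
F(3) = - \frac{81}{256}; F(2) = -1.
Integral = F(3) - F(2) = \frac{175}{256}.

Antiderivative: F(y) = - \frac{y^{8}}{256} + \frac{y^{7}}{16} - \frac{3 y^{6}}{8} + y^{5} - y^{4}; value = \frac{175}{256}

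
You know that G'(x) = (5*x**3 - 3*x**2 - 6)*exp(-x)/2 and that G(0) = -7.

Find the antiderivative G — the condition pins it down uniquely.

G(x) = -(5*x**3 + 12*x**2 + 24*x - 4*exp(x) + 18)*exp(-x)/2

Recognize the product-rule pattern: G'(x) = u'v + uv' with u = -5*x**3/2 - 6*x**2 - 12*x - 9, v = exp(-x), so integration by parts undoes it.
A general antiderivative is (-5*x**3 - 12*x**2 - 24*x - 18)*exp(-x)/2 + C.
The condition gives C = -7 - (-9) = 2.
So G(x) = -(5*x**3 + 12*x**2 + 24*x - 4*exp(x) + 18)*exp(-x)/2.
Check: d/dx[-(5*x**3 + 12*x**2 + 24*x - 4*exp(x) + 18)*exp(-x)/2] = (5*x**3 - 3*x**2 - 6)*exp(-x)/2 = G'(x).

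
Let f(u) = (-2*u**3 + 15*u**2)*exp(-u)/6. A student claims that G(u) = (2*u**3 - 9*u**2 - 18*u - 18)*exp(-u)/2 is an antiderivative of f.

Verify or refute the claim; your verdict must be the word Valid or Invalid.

d/du[G] = (-2*u**3 + 15*u**2)*exp(-u)/2
d/du[G] - f(u) = (-2*u**3 + 15*u**2)*exp(-u)/3 != 0.

Invalid: d/du[G] - f = (-2*u**3 + 15*u**2)*exp(-u)/3, which is not 0.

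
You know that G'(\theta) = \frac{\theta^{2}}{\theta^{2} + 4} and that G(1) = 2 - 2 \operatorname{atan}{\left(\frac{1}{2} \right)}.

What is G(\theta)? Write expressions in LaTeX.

Any candidate G(\theta) must reproduce the stated G'(\theta) exactly.
A general antiderivative is \theta - 2 \operatorname{atan}{\left(\frac{\theta}{2} \right)} + C.
The condition gives C = 2 - 2 \operatorname{atan}{\left(\frac{1}{2} \right)} - (1 - 2 \operatorname{atan}{\left(\frac{1}{2} \right)}) = 1.
So G(\theta) = \theta - 2 \operatorname{atan}{\left(\frac{\theta}{2} \right)} + 1.
Check: d/d\theta[\theta - 2 \operatorname{atan}{\left(\frac{\theta}{2} \right)} + 1] = \frac{\theta^{2}}{\theta^{2} + 4} = G'(\theta).

G(\theta) = \theta - 2 \operatorname{atan}{\left(\frac{\theta}{2} \right)} + 1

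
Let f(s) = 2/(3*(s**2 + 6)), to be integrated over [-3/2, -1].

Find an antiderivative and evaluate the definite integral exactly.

Whatever form F(s) takes, F'(s) = f(s) is non-negotiable.
F(s) = sqrt(6)*atan(sqrt(6)*s/6)/9 is an antiderivative of f.
Check: d/ds[sqrt(6)*atan(sqrt(6)*s/6)/9] = 2/(3*s**2 + 18), which equals f(s).
F(-1) = -sqrt(6)*atan(sqrt(6)/6)/9; F(-3/2) = -sqrt(6)*atan(sqrt(6)/4)/9.
Integral = F(-1) - F(-3/2) = -sqrt(6)*atan(sqrt(6)/6)/9 + sqrt(6)*atan(sqrt(6)/4)/9.

Antiderivative: F(s) = sqrt(6)*atan(sqrt(6)*s/6)/9; value = -sqrt(6)*atan(sqrt(6)/6)/9 + sqrt(6)*atan(sqrt(6)/4)/9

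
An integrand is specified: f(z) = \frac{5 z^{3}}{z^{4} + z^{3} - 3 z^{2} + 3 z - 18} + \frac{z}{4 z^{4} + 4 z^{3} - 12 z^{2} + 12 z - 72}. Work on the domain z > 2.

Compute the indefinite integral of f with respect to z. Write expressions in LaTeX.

F(z) = - \frac{- 3888 \log{\left(z - 2 \right)} - 7602 \log{\left(z + 3 \right)} - 2655 \log{\left(z^{2} + 3 \right)} + 590 \sqrt{3} \operatorname{atan}{\left(\frac{\sqrt{3} z}{3} \right)}}{3360} + C

Factor the denominator (4 \left(z - 2\right) \left(z + 3\right) \left(z^{2} + 3\right)) and decompose: f = \frac{59 \left(3 z - 1\right)}{112 \left(z^{2} + 3\right)} + \frac{181}{80 \left(z + 3\right)} + \frac{81}{70 \left(z - 2\right)}; each piece integrates to a log, atan, or power term.
Check: d/dz[- \frac{- 3888 \log{\left(z - 2 \right)} - 7602 \log{\left(z + 3 \right)} - 2655 \log{\left(z^{2} + 3 \right)} + 590 \sqrt{3} \operatorname{atan}{\left(\frac{\sqrt{3} z}{3} \right)}}{3360}] = \frac{20 z^{3} + z}{4 z^{4} + 4 z^{3} - 12 z^{2} + 12 z - 72}, which equals f(z).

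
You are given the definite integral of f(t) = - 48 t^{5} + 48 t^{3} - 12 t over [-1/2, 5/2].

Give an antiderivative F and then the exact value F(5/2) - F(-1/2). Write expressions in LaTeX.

f matches the chain-rule pattern g'(h)*h' with inner function h(t) = 2 t^{2} - 1; substituting u = h(t) collapses the integral.
F(t) = - \left(2 t^{2} - 1\right)^{3} is an antiderivative of f.
Check: d/dt[- \left(2 t^{2} - 1\right)^{3}] = - 48 t^{5} + 48 t^{3} - 12 t = f(t).
F(5/2) = - \frac{12167}{8}; F(-1/2) = \frac{1}{8}.
Integral = F(5/2) - F(-1/2) = -1521.

Antiderivative: F(t) = - \left(2 t^{2} - 1\right)^{3}; value = -1521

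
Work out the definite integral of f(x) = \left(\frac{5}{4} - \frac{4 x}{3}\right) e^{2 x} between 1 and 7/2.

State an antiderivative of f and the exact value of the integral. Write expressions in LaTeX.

f has the shape u'v + uv' for u = \frac{23}{24} - \frac{2 x}{3} and v = e^{2 x} — it is the derivative of the product u*v.
F(x) = - \frac{\left(16 x - 23\right) e^{2 x}}{24} is an antiderivative of f.
Check: d/dx[- \frac{\left(16 x - 23\right) e^{2 x}}{24}] = - \frac{4 x e^{2 x}}{3} + \frac{5 e^{2 x}}{4}, which equals f(x).
F(7/2) = - \frac{11 e^{7}}{8}; F(1) = \frac{7 e^{2}}{24}.
Integral = F(7/2) - F(1) = - \frac{11 e^{7}}{8} - \frac{7 e^{2}}{24}.

Antiderivative: F(x) = - \frac{\left(16 x - 23\right) e^{2 x}}{24}; value = - \frac{11 e^{7}}{8} - \frac{7 e^{2}}{24}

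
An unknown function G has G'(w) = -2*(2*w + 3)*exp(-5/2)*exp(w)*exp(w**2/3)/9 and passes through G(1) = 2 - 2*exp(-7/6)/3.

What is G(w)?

G'(w) matches the chain-rule pattern g'(h)*h' with inner function h(w) = w**2/3 + w - 5/2; substituting u = h(w) collapses the integral.
A general antiderivative is -2*exp(w**2/3 + w - 5/2)/3 + C.
The condition gives C = 2 - 2*exp(-7/6)/3 - (-2*exp(-7/6)/3) = 2.
So G(w) = 2 - 2*exp(w**2/3 + w - 5/2)/3.
Check: d/dw[2 - 2*exp(w**2/3 + w - 5/2)/3] = -4*w*exp(-5/2)*exp(w)*exp(w**2/3)/9 - 2*exp(-5/2)*exp(w)*exp(w**2/3)/3, which equals G'(w).

G(w) = 2 - 2*exp(w**2/3 + w - 5/2)/3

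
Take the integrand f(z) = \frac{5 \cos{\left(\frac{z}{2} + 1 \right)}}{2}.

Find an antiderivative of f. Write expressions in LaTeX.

Since d/dz undoes antidifferentiation here, F'(z) = f(z) is required of F(z).
Check: d/dz[5 \sin{\left(\frac{z}{2} + 1 \right)}] = \frac{5 \cos{\left(\frac{z}{2} + 1 \right)}}{2} = f(z).

An antiderivative is F(z) = 5 \sin{\left(\frac{z}{2} + 1 \right)}.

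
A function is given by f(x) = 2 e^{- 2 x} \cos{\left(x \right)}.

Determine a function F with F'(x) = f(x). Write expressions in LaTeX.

Since d/dx undoes antidifferentiation here, F'(x) = f(x) is required of F(x).
Check: d/dx[\frac{\left(2 \sin{\left(x \right)} - 4 \cos{\left(x \right)}\right) e^{- 2 x}}{5}] = 2 e^{- 2 x} \cos{\left(x \right)} = f(x).

An antiderivative is F(x) = \frac{\left(2 \sin{\left(x \right)} - 4 \cos{\left(x \right)}\right) e^{- 2 x}}{5}.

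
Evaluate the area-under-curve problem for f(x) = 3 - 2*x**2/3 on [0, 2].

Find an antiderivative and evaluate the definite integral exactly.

A first test for any F(x): its x-derivative must equal f(x) identically.
F(x) = x*(27 - 2*x**2)/9 is an antiderivative of f.
Check: d/dx[x*(27 - 2*x**2)/9] = 3 - 2*x**2/3 = f(x).
F(2) = 38/9; F(0) = 0.
Integral = F(2) - F(0) = 38/9.

Antiderivative: F(x) = x*(27 - 2*x**2)/9; value = 38/9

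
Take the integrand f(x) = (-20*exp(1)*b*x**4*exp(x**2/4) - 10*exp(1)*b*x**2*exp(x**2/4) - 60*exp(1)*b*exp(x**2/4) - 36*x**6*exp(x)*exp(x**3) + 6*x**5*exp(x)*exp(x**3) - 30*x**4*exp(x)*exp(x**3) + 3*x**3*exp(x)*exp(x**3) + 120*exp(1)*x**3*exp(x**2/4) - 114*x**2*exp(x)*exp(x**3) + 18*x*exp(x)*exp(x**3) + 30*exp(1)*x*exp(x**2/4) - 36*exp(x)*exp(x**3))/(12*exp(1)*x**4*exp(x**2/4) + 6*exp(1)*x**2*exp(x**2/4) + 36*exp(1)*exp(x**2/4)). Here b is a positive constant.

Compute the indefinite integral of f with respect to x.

Differentiate the proposed F(x) back; it has to land on f(x) exactly.
Check: d/dx[-5*b*x/3 - exp(-1)*exp(x)*exp(-x**2/4)*exp(x**3) + 5*log(x**4 + x**2/2 + 3)/2] = (-20*exp(1)*b*x**4*exp(x**2/4) - 10*exp(1)*b*x**2*exp(x**2/4) - 60*exp(1)*b*exp(x**2/4) - 36*x**6*exp(x)*exp(x**3) + 6*x**5*exp(x)*exp(x**3) - 30*x**4*exp(x)*exp(x**3) + 3*x**3*exp(x)*exp(x**3) + 120*exp(1)*x**3*exp(x**2/4) - 114*x**2*exp(x)*exp(x**3) + 18*x*exp(x)*exp(x**3) + 30*exp(1)*x*exp(x**2/4) - 36*exp(x)*exp(x**3))/(12*exp(1)*x**4*exp(x**2/4) + 6*exp(1)*x**2*exp(x**2/4) + 36*exp(1)*exp(x**2/4)) = f(x).

F(x) = -5*b*x/3 - exp(-1)*exp(x)*exp(-x**2/4)*exp(x**3) + 5*log(x**4 + x**2/2 + 3)/2 + C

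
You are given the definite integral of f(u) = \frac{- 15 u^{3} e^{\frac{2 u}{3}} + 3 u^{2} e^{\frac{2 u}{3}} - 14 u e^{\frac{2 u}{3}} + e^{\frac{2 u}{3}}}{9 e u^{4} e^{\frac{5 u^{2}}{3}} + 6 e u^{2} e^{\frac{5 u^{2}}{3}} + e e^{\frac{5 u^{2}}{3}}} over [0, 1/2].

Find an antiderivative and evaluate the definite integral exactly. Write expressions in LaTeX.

Recognize the product-rule pattern: f = v'r + vr' with v = \frac{1}{2 \left(u^{2} + \frac{1}{3}\right)}, r = e^{- \frac{5 u^{2}}{3} + \frac{2 u}{3} - 1}, so integration by parts undoes it.
F(u) = \frac{3 e^{\frac{2 u}{3}} e^{- \frac{5 u^{2}}{3}}}{2 e \left(3 u^{2} + 1\right)} is an antiderivative of f.
Check: d/du[\frac{3 e^{\frac{2 u}{3}} e^{- \frac{5 u^{2}}{3}}}{2 e \left(3 u^{2} + 1\right)}] = \frac{- 15 u^{3} e^{\frac{2 u}{3}} + 3 u^{2} e^{\frac{2 u}{3}} - 14 u e^{\frac{2 u}{3}} + e^{\frac{2 u}{3}}}{9 e u^{4} e^{\frac{5 u^{2}}{3}} + 6 e u^{2} e^{\frac{5 u^{2}}{3}} + e e^{\frac{5 u^{2}}{3}}} = f(u).
F(1/2) = \frac{6}{7 e^{\frac{13}{12}}}; F(0) = \frac{3}{2 e}.
Integral = F(1/2) - F(0) = - \frac{3}{2 e} + \frac{6}{7 e^{\frac{13}{12}}}.

Antiderivative: F(u) = \frac{3 e^{\frac{2 u}{3}} e^{- \frac{5 u^{2}}{3}}}{2 e \left(3 u^{2} + 1\right)}; value = - \frac{3}{2 e} + \frac{6}{7 e^{\frac{13}{12}}}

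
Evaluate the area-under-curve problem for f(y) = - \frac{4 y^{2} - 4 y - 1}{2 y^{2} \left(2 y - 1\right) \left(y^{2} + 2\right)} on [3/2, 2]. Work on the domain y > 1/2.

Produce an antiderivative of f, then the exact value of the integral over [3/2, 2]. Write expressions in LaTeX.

Antiderivative: F(y) = \frac{- 108 y \log{\left(y \right)} + 64 y \log{\left(y - \frac{1}{2} \right)} + 22 y \log{\left(y^{2} + 2 \right)} - 7 \sqrt{2} y \operatorname{atan}{\left(\frac{\sqrt{2} y}{2} \right)} + 18}{72 y}; value = - \frac{3 \log{\left(2 \right)}}{2} - \frac{11 \log{\left(\frac{17}{4} \right)}}{36} - \frac{7 \sqrt{2} \operatorname{atan}{\left(\sqrt{2} \right)}}{72} - \frac{1}{24} + \frac{7 \sqrt{2} \operatorname{atan}{\left(\frac{3 \sqrt{2}}{4} \right)}}{72} + \frac{11 \log{\left(6 \right)}}{36} + \frac{43 \log{\left(\frac{3}{2} \right)}}{18}

Factor the denominator (2 y^{2} \left(2 y - 1\right) \left(y^{2} + 2\right)) and decompose: f = \frac{22 y - 7}{36 \left(y^{2} + 2\right)} + \frac{16}{9 \left(2 y - 1\right)} - \frac{3}{2 y} - \frac{1}{4 y^{2}}; each piece integrates to a log, atan, or power term.
F(y) = \frac{- 108 y \log{\left(y \right)} + 64 y \log{\left(y - \frac{1}{2} \right)} + 22 y \log{\left(y^{2} + 2 \right)} - 7 \sqrt{2} y \operatorname{atan}{\left(\frac{\sqrt{2} y}{2} \right)} + 18}{72 y} is an antiderivative of f.
Check: d/dy[\frac{- 108 y \log{\left(y \right)} + 64 y \log{\left(y - \frac{1}{2} \right)} + 22 y \log{\left(y^{2} + 2 \right)} - 7 \sqrt{2} y \operatorname{atan}{\left(\frac{\sqrt{2} y}{2} \right)} + 18}{72 y}] = \frac{- 4 y^{2} + 4 y + 1}{4 y^{5} - 2 y^{4} + 8 y^{3} - 4 y^{2}}, which equals f(y).
F(2) = - \frac{3 \log{\left(2 \right)}}{2} - \frac{7 \sqrt{2} \operatorname{atan}{\left(\sqrt{2} \right)}}{72} + \frac{1}{8} + \frac{8 \log{\left(\frac{3}{2} \right)}}{9} + \frac{11 \log{\left(6 \right)}}{36}; F(3/2) = - \frac{3 \log{\left(\frac{3}{2} \right)}}{2} - \frac{7 \sqrt{2} \operatorname{atan}{\left(\frac{3 \sqrt{2}}{4} \right)}}{72} + \frac{1}{6} + \frac{11 \log{\left(\frac{17}{4} \right)}}{36}.
Integral = F(2) - F(3/2) = - \frac{3 \log{\left(2 \right)}}{2} - \frac{11 \log{\left(\frac{17}{4} \right)}}{36} - \frac{7 \sqrt{2} \operatorname{atan}{\left(\sqrt{2} \right)}}{72} - \frac{1}{24} + \frac{7 \sqrt{2} \operatorname{atan}{\left(\frac{3 \sqrt{2}}{4} \right)}}{72} + \frac{11 \log{\left(6 \right)}}{36} + \frac{43 \log{\left(\frac{3}{2} \right)}}{18}.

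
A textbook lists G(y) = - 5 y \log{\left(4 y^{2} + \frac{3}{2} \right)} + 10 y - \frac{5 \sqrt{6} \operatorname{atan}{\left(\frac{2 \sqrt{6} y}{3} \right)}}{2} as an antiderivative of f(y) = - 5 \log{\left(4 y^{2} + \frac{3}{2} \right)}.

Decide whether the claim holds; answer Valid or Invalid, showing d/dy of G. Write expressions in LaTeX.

Valid - differentiating G returns exactly f.

d/dy[G] = - 5 \log{\left(4 y^{2} + \frac{3}{2} \right)}
This equals f(y) exactly, so the claim holds.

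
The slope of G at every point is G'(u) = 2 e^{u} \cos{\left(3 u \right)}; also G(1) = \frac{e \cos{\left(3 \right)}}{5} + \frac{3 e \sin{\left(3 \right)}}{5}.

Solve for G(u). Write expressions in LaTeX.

The proposed G(u) is checked by its d/du: the result must match the given G'(u).
A general antiderivative is \frac{3 e^{u} \sin{\left(3 u \right)}}{5} + \frac{e^{u} \cos{\left(3 u \right)}}{5} + C.
The condition gives C = \frac{e \cos{\left(3 \right)}}{5} + \frac{3 e \sin{\left(3 \right)}}{5} - (\frac{e \cos{\left(3 \right)}}{5} + \frac{3 e \sin{\left(3 \right)}}{5}) = 0.
So G(u) = \frac{3 e^{u} \sin{\left(3 u \right)}}{5} + \frac{e^{u} \cos{\left(3 u \right)}}{5}.
Check: d/du[\frac{3 e^{u} \sin{\left(3 u \right)}}{5} + \frac{e^{u} \cos{\left(3 u \right)}}{5}] = 2 e^{u} \cos{\left(3 u \right)} = G'(u).

G(u) = \frac{3 e^{u} \sin{\left(3 u \right)}}{5} + \frac{e^{u} \cos{\left(3 u \right)}}{5}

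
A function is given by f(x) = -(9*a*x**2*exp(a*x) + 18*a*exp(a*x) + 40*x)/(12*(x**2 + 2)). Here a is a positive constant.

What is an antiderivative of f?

An antiderivative is F(x) = -3*exp(a*x)/4 - 5*log(x**2/2 + 1)/3.

Recover f(x) by differentiating a candidate F(x); any mismatch rules it out.
Check: d/dx[-3*exp(a*x)/4 - 5*log(x**2/2 + 1)/3] = (-9*a*x**2*exp(a*x) - 18*a*exp(a*x) - 40*x)/(12*x**2 + 24), which equals f(x).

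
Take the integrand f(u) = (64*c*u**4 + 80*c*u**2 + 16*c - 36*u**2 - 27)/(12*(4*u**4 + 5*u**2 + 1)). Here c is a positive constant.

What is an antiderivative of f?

An antiderivative is F(u) = 4*c*u/3 - atan(u)/4 - atan(2*u).

Recover f(u) by differentiating a candidate F(u); any mismatch rules it out.
Check: d/du[4*c*u/3 - atan(u)/4 - atan(2*u)] = (64*c*u**4 + 80*c*u**2 + 16*c - 36*u**2 - 27)/(48*u**4 + 60*u**2 + 12), which equals f(u).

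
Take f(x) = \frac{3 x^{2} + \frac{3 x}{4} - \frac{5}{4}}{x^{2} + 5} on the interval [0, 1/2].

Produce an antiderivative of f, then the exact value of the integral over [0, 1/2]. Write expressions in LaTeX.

Any candidate F(x) must reproduce f(x) exactly when differentiated.
F(x) = 3 x + \frac{3 \log{\left(x^{2} + 5 \right)}}{8} - \frac{13 \sqrt{5} \operatorname{atan}{\left(\frac{\sqrt{5} x}{5} \right)}}{4} is an antiderivative of f.
Check: d/dx[3 x + \frac{3 \log{\left(x^{2} + 5 \right)}}{8} - \frac{13 \sqrt{5} \operatorname{atan}{\left(\frac{\sqrt{5} x}{5} \right)}}{4}] = \frac{12 x^{2} + 3 x - 5}{4 x^{2} + 20}, which equals f(x).
F(1/2) = - \frac{13 \sqrt{5} \operatorname{atan}{\left(\frac{\sqrt{5}}{10} \right)}}{4} + \frac{3 \log{\left(\frac{21}{4} \right)}}{8} + \frac{3}{2}; F(0) = \frac{3 \log{\left(5 \right)}}{8}.
Integral = F(1/2) - F(0) = - \frac{13 \sqrt{5} \operatorname{atan}{\left(\frac{\sqrt{5}}{10} \right)}}{4} - \frac{3 \log{\left(5 \right)}}{8} + \frac{3 \log{\left(\frac{21}{4} \right)}}{8} + \frac{3}{2}.

Antiderivative: F(x) = 3 x + \frac{3 \log{\left(x^{2} + 5 \right)}}{8} - \frac{13 \sqrt{5} \operatorname{atan}{\left(\frac{\sqrt{5} x}{5} \right)}}{4}; value = - \frac{13 \sqrt{5} \operatorname{atan}{\left(\frac{\sqrt{5}}{10} \right)}}{4} - \frac{3 \log{\left(5 \right)}}{8} + \frac{3 \log{\left(\frac{21}{4} \right)}}{8} + \frac{3}{2}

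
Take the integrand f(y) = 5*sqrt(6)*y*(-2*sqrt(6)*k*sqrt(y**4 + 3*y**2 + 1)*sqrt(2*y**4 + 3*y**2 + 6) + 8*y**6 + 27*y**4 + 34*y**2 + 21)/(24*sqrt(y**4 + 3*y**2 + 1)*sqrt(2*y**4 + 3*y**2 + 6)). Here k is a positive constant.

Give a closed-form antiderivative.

Recover f(y) by differentiating a candidate F(y); any mismatch rules it out.
Check: d/dy[-5*(6*k*y**2 - sqrt(6)*sqrt(y**4 + 3*y**2 + 1)*sqrt(2*y**4 + 3*y**2 + 6))/24] = (-60*k*y*sqrt(y**4 + 3*y**2 + 1)*sqrt(2*y**4 + 3*y**2 + 6) + 40*sqrt(6)*y**7 + 135*sqrt(6)*y**5 + 170*sqrt(6)*y**3 + 105*sqrt(6)*y)/(24*sqrt(y**4 + 3*y**2 + 1)*sqrt(2*y**4 + 3*y**2 + 6)), which equals f(y).

An antiderivative is F(y) = -5*(6*k*y**2 - sqrt(6)*sqrt(y**4 + 3*y**2 + 1)*sqrt(2*y**4 + 3*y**2 + 6))/24.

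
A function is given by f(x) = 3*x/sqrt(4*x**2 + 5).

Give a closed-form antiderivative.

f matches the chain-rule pattern g'(h)*h' with inner function h(x) = 4*x**2 + 5; substituting u = h(x) collapses the integral.
Check: d/dx[3*sqrt(4*x**2 + 5)/4] = 3*x/sqrt(4*x**2 + 5) = f(x).

An antiderivative is F(x) = 3*sqrt(4*x**2 + 5)/4.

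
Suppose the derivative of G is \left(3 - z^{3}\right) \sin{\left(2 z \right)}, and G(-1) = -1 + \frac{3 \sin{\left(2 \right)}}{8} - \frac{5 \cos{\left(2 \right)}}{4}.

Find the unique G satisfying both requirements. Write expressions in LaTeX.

Whatever form G(z) takes, its d/dz must return the stated G'(z).
A general antiderivative is \frac{z^{3} \cos{\left(2 z \right)}}{2} - \frac{3 z^{2} \sin{\left(2 z \right)}}{4} - \frac{3 z \cos{\left(2 z \right)}}{4} + \frac{3 \sin{\left(2 z \right)}}{8} - \frac{3 \cos{\left(2 z \right)}}{2} + C.
The condition gives C = -1 + \frac{3 \sin{\left(2 \right)}}{8} - \frac{5 \cos{\left(2 \right)}}{4} - (\frac{3 \sin{\left(2 \right)}}{8} - \frac{5 \cos{\left(2 \right)}}{4}) = -1.
So G(z) = \frac{4 z^{3} \cos{\left(2 z \right)} - 6 z^{2} \sin{\left(2 z \right)} - 6 z \cos{\left(2 z \right)} + 3 \sin{\left(2 z \right)} - 12 \cos{\left(2 z \right)} - 8}{8}.
Check: d/dz[\frac{4 z^{3} \cos{\left(2 z \right)} - 6 z^{2} \sin{\left(2 z \right)} - 6 z \cos{\left(2 z \right)} + 3 \sin{\left(2 z \right)} - 12 \cos{\left(2 z \right)} - 8}{8}] = - z^{3} \sin{\left(2 z \right)} + 3 \sin{\left(2 z \right)}, which equals G'(z).

G(z) = \frac{4 z^{3} \cos{\left(2 z \right)} - 6 z^{2} \sin{\left(2 z \right)} - 6 z \cos{\left(2 z \right)} + 3 \sin{\left(2 z \right)} - 12 \cos{\left(2 z \right)} - 8}{8}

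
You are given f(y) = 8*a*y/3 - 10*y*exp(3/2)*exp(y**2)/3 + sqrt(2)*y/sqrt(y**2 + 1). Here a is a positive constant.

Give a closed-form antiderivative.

The integrand splits into summands that can be handled one at a time.
Check: d/dy[4*a*y**2/3 + sqrt(2*y**2 + 2) - 5*exp(3/2)*exp(y**2)/3] = (8*a*y*sqrt(y**2 + 1) - 10*y*sqrt(y**2 + 1)*exp(3/2)*exp(y**2) + 3*sqrt(2)*y)/(3*sqrt(y**2 + 1)), which equals f(y).

An antiderivative is F(y) = 4*a*y**2/3 + sqrt(2*y**2 + 2) - 5*exp(3/2)*exp(y**2)/3.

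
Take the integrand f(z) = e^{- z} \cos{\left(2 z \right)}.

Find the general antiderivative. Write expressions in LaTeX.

A first test for any F(z): its z-derivative must equal f(z) identically.
Check: d/dz[\frac{2 e^{- z} \sin{\left(2 z \right)}}{5} - \frac{e^{- z} \cos{\left(2 z \right)}}{5}] = e^{- z} \cos{\left(2 z \right)} = f(z).

F(z) = \frac{2 e^{- z} \sin{\left(2 z \right)}}{5} - \frac{e^{- z} \cos{\left(2 z \right)}}{5} + C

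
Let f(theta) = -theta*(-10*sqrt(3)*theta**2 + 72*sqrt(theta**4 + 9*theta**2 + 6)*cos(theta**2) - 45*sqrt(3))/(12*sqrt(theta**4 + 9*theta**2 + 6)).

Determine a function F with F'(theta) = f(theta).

An antiderivative is F(theta) = 5*sqrt(theta**4/3 + 3*theta**2 + 2)/4 - 3*sin(theta**2).

For F(theta) to be correct the identity F'(theta) - f(theta) = 0 must hold.
Check: d/dtheta[5*sqrt(theta**4/3 + 3*theta**2 + 2)/4 - 3*sin(theta**2)] = (10*sqrt(3)*theta**3 - 72*theta*sqrt(theta**4 + 9*theta**2 + 6)*cos(theta**2) + 45*sqrt(3)*theta)/(12*sqrt(theta**4 + 9*theta**2 + 6)), which equals f(theta).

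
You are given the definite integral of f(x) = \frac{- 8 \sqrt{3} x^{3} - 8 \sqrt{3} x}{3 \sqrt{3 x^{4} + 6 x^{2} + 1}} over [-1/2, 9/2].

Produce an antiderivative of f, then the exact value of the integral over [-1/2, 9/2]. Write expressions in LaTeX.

The substitution u = x^{4} + 2 x^{2} + \frac{1}{3} works: f is exactly (dF/du)*(du/dx) for that inner function.
F(x) = - \frac{4 \sqrt{x^{4} + 2 x^{2} + \frac{1}{3}}}{3} is an antiderivative of f.
Check: d/dx[- \frac{4 \sqrt{x^{4} + 2 x^{2} + \frac{1}{3}}}{3}] = \frac{- 8 \sqrt{3} x^{3} - 8 \sqrt{3} x}{3 \sqrt{3 x^{4} + 6 x^{2} + 1}} = f(x).
F(9/2) = - \frac{\sqrt{64929}}{9}; F(-1/2) = - \frac{\sqrt{129}}{9}.
Integral = F(9/2) - F(-1/2) = - \frac{\sqrt{64929}}{9} + \frac{\sqrt{129}}{9}.

Antiderivative: F(x) = - \frac{4 \sqrt{x^{4} + 2 x^{2} + \frac{1}{3}}}{3}; value = - \frac{\sqrt{64929}}{9} + \frac{\sqrt{129}}{9}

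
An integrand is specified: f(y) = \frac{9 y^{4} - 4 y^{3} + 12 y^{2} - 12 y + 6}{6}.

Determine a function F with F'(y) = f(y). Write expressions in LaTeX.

An antiderivative is F(y) = \frac{3 y^{5}}{10} - \frac{y^{4}}{6} + \frac{2 y^{3}}{3} - y^{2} + y.

Whatever form F(y) takes, F'(y) = f(y) is non-negotiable.
Check: d/dy[\frac{3 y^{5}}{10} - \frac{y^{4}}{6} + \frac{2 y^{3}}{3} - y^{2} + y] = \frac{3 y^{4}}{2} - \frac{2 y^{3}}{3} + 2 y^{2} - 2 y + 1, which equals f(y).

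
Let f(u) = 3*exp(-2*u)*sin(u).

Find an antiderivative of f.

An antiderivative F(u) passes only if d/du[F] lands on f(u) exactly.
Check: d/du[-6*exp(-2*u)*sin(u)/5 - 3*exp(-2*u)*cos(u)/5] = 3*exp(-2*u)*sin(u) = f(u).

An antiderivative is F(u) = -6*exp(-2*u)*sin(u)/5 - 3*exp(-2*u)*cos(u)/5.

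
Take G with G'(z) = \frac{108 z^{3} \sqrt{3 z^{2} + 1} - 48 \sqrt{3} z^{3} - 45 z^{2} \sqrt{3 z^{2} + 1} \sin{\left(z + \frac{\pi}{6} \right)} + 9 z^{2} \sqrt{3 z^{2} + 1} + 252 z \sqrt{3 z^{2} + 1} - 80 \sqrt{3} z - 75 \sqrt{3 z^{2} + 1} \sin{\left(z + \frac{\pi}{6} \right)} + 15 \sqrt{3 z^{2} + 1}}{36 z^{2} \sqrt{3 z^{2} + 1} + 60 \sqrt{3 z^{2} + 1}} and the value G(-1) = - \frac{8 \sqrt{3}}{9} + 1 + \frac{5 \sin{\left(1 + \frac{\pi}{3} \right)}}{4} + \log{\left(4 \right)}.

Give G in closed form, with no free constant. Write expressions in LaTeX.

Recover the given G'(z) by differentiating a candidate G(z); any mismatch rules it out.
A general antiderivative is \frac{3 z^{2}}{2} + \frac{z}{4} - \frac{2 \sqrt{4 z^{2} + \frac{4}{3}}}{3} + \log{\left(\frac{3 z^{2}}{2} + \frac{5}{2} \right)} + \frac{5 \cos{\left(z + \frac{\pi}{6} \right)}}{4} - \frac{1}{4} + C.
The condition gives C = - \frac{8 \sqrt{3}}{9} + 1 + \frac{5 \sin{\left(1 + \frac{\pi}{3} \right)}}{4} + \log{\left(4 \right)} - (- \frac{8 \sqrt{3}}{9} + 1 + \frac{5 \sin{\left(1 + \frac{\pi}{3} \right)}}{4} + \log{\left(4 \right)}) = 0.
So G(z) = \frac{54 z^{2} + 9 z - 16 \sqrt{3} \sqrt{3 z^{2} + 1} + 36 \log{\left(\frac{3 z^{2}}{2} + \frac{5}{2} \right)} + 45 \cos{\left(z + \frac{\pi}{6} \right)} - 9}{36}.
Check: d/dz[\frac{54 z^{2} + 9 z - 16 \sqrt{3} \sqrt{3 z^{2} + 1} + 36 \log{\left(\frac{3 z^{2}}{2} + \frac{5}{2} \right)} + 45 \cos{\left(z + \frac{\pi}{6} \right)} - 9}{36}] = \frac{108 z^{3} \sqrt{3 z^{2} + 1} - 48 \sqrt{3} z^{3} - 45 z^{2} \sqrt{3 z^{2} + 1} \sin{\left(z + \frac{\pi}{6} \right)} + 9 z^{2} \sqrt{3 z^{2} + 1} + 252 z \sqrt{3 z^{2} + 1} - 80 \sqrt{3} z - 75 \sqrt{3 z^{2} + 1} \sin{\left(z + \frac{\pi}{6} \right)} + 15 \sqrt{3 z^{2} + 1}}{36 z^{2} \sqrt{3 z^{2} + 1} + 60 \sqrt{3 z^{2} + 1}} = G'(z).

G(z) = \frac{54 z^{2} + 9 z - 16 \sqrt{3} \sqrt{3 z^{2} + 1} + 36 \log{\left(\frac{3 z^{2}}{2} + \frac{5}{2} \right)} + 45 \cos{\left(z + \frac{\pi}{6} \right)} - 9}{36}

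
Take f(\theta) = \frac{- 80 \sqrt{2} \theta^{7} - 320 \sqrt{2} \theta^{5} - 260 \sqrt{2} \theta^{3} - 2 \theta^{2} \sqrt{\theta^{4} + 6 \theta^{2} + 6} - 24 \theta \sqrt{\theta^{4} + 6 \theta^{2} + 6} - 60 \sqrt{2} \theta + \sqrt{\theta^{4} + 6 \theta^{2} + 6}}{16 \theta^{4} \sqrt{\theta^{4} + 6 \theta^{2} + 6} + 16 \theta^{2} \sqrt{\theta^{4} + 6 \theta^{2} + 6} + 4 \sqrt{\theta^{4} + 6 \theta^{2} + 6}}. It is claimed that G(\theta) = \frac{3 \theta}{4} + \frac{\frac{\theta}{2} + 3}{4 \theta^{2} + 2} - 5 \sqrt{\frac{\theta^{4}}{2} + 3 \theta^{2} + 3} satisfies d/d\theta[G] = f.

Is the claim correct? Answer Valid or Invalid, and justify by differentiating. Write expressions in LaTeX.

Invalid: d/d\theta[G] - f = \frac{3}{4}, which is not 0.

d/d\theta[G] = \frac{- 40 \sqrt{2} \theta^{7} - 160 \sqrt{2} \theta^{5} + 6 \theta^{4} \sqrt{\theta^{4} + 6 \theta^{2} + 6} - 130 \sqrt{2} \theta^{3} + 5 \theta^{2} \sqrt{\theta^{4} + 6 \theta^{2} + 6} - 12 \theta \sqrt{\theta^{4} + 6 \theta^{2} + 6} - 30 \sqrt{2} \theta + 2 \sqrt{\theta^{4} + 6 \theta^{2} + 6}}{8 \theta^{4} \sqrt{\theta^{4} + 6 \theta^{2} + 6} + 8 \theta^{2} \sqrt{\theta^{4} + 6 \theta^{2} + 6} + 2 \sqrt{\theta^{4} + 6 \theta^{2} + 6}}
d/d\theta[G] - f(\theta) = \frac{3}{4} != 0.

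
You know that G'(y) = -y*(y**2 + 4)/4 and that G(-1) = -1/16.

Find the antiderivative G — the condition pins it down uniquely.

G(y) = -y**4/16 - y**2/2 + 1/2

The proposed G(y) is checked by its d/dy: the result must match the given G'(y).
A general antiderivative is -y**4/16 - y**2/2 + C.
The condition gives C = -1/16 - (-9/16) = 1/2.
So G(y) = -y**4/16 - y**2/2 + 1/2.
Check: d/dy[-y**4/16 - y**2/2 + 1/2] = -y**3/4 - y, which equals G'(y).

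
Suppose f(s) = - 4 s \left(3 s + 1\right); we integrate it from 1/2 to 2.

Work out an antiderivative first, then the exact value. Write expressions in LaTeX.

Antiderivative: F(s) = - 4 s^{3} - 2 s^{2}; value = -39

Check any antiderivative F(s) by computing F'(s) and comparing it with f(s).
F(s) = - 4 s^{3} - 2 s^{2} is an antiderivative of f.
Check: d/ds[- 4 s^{3} - 2 s^{2}] = - 12 s^{2} - 4 s, which equals f(s).
F(2) = -40; F(1/2) = -1.
Integral = F(2) - F(1/2) = -39.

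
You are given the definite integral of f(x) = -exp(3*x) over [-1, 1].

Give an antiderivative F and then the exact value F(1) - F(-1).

Differentiate the proposed F(x) back; it has to land on f(x) exactly.
F(x) = -exp(3*x)/3 is an antiderivative of f.
Check: d/dx[-exp(3*x)/3] = -exp(3*x) = f(x).
F(1) = -exp(3)/3; F(-1) = -exp(-3)/3.
Integral = F(1) - F(-1) = -exp(3)/3 + exp(-3)/3.

Antiderivative: F(x) = -exp(3*x)/3; value = -exp(3)/3 + exp(-3)/3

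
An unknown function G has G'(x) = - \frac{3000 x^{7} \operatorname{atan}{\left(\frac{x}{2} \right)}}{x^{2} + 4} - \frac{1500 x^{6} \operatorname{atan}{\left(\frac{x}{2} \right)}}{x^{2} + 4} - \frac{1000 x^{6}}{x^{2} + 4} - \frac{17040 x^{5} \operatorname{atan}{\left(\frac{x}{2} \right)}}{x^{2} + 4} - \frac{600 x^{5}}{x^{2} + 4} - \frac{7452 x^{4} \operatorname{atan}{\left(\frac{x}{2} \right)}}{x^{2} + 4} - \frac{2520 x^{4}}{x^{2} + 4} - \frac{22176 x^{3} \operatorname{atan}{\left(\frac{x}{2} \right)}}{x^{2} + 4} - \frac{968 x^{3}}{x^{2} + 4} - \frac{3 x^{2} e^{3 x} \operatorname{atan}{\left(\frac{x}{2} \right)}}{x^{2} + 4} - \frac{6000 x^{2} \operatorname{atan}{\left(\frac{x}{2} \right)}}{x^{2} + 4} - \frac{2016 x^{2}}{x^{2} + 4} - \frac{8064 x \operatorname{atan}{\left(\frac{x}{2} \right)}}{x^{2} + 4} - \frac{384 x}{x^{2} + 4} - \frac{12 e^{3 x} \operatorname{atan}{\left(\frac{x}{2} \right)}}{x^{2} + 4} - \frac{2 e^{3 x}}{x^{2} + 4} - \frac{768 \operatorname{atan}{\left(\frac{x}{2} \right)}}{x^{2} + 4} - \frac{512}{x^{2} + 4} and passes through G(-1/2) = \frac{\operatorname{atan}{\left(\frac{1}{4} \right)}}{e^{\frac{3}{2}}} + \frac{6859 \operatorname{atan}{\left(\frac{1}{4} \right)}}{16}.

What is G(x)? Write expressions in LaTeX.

Recognize the product-rule pattern: G'(x) = u'v + uv' with u = - 4 \left(5 x^{2} + x + 4\right)^{3} - e^{3 x}, v = \operatorname{atan}{\left(\frac{x}{2} \right)}, so integration by parts undoes it.
A general antiderivative is 2 \left(- 2 \left(5 x^{2} + x + 4\right)^{3} - \frac{e^{3 x}}{2}\right) \operatorname{atan}{\left(\frac{x}{2} \right)} + C.
The condition gives C = \frac{\operatorname{atan}{\left(\frac{1}{4} \right)}}{e^{\frac{3}{2}}} + \frac{6859 \operatorname{atan}{\left(\frac{1}{4} \right)}}{16} - (\frac{\operatorname{atan}{\left(\frac{1}{4} \right)}}{e^{\frac{3}{2}}} + \frac{6859 \operatorname{atan}{\left(\frac{1}{4} \right)}}{16}) = 0.
So G(x) = \left(- 4 \left(5 x^{2} + x + 4\right)^{3} - e^{3 x}\right) \operatorname{atan}{\left(\frac{x}{2} \right)}.
Check: d/dx[\left(- 4 \left(5 x^{2} + x + 4\right)^{3} - e^{3 x}\right) \operatorname{atan}{\left(\frac{x}{2} \right)}] = \frac{- 3000 x^{7} \operatorname{atan}{\left(\frac{x}{2} \right)} - 1500 x^{6} \operatorname{atan}{\left(\frac{x}{2} \right)} - 1000 x^{6} - 17040 x^{5} \operatorname{atan}{\left(\frac{x}{2} \right)} - 600 x^{5} - 7452 x^{4} \operatorname{atan}{\left(\frac{x}{2} \right)} - 2520 x^{4} - 22176 x^{3} \operatorname{atan}{\left(\frac{x}{2} \right)} - 968 x^{3} - 3 x^{2} e^{3 x} \operatorname{atan}{\left(\frac{x}{2} \right)} - 6000 x^{2} \operatorname{atan}{\left(\frac{x}{2} \right)} - 2016 x^{2} - 8064 x \operatorname{atan}{\left(\frac{x}{2} \right)} - 384 x - 12 e^{3 x} \operatorname{atan}{\left(\frac{x}{2} \right)} - 2 e^{3 x} - 768 \operatorname{atan}{\left(\frac{x}{2} \right)} - 512}{x^{2} + 4}, which equals G'(x).

G(x) = \left(- 4 \left(5 x^{2} + x + 4\right)^{3} - e^{3 x}\right) \operatorname{atan}{\left(\frac{x}{2} \right)}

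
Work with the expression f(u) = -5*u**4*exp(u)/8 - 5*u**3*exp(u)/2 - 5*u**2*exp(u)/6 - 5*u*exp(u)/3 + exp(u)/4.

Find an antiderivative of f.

f has the shape v'r + vr' for v = -5*u**4/8 - 5*u**2/6 + 1/4 and r = exp(u) — it is the derivative of the product v*r.
Check: d/du[-(15*u**4 + 20*u**2 - 6)*exp(u)/24] = -5*u**4*exp(u)/8 - 5*u**3*exp(u)/2 - 5*u**2*exp(u)/6 - 5*u*exp(u)/3 + exp(u)/4 = f(u).

An antiderivative is F(u) = -(15*u**4 + 20*u**2 - 6)*exp(u)/24.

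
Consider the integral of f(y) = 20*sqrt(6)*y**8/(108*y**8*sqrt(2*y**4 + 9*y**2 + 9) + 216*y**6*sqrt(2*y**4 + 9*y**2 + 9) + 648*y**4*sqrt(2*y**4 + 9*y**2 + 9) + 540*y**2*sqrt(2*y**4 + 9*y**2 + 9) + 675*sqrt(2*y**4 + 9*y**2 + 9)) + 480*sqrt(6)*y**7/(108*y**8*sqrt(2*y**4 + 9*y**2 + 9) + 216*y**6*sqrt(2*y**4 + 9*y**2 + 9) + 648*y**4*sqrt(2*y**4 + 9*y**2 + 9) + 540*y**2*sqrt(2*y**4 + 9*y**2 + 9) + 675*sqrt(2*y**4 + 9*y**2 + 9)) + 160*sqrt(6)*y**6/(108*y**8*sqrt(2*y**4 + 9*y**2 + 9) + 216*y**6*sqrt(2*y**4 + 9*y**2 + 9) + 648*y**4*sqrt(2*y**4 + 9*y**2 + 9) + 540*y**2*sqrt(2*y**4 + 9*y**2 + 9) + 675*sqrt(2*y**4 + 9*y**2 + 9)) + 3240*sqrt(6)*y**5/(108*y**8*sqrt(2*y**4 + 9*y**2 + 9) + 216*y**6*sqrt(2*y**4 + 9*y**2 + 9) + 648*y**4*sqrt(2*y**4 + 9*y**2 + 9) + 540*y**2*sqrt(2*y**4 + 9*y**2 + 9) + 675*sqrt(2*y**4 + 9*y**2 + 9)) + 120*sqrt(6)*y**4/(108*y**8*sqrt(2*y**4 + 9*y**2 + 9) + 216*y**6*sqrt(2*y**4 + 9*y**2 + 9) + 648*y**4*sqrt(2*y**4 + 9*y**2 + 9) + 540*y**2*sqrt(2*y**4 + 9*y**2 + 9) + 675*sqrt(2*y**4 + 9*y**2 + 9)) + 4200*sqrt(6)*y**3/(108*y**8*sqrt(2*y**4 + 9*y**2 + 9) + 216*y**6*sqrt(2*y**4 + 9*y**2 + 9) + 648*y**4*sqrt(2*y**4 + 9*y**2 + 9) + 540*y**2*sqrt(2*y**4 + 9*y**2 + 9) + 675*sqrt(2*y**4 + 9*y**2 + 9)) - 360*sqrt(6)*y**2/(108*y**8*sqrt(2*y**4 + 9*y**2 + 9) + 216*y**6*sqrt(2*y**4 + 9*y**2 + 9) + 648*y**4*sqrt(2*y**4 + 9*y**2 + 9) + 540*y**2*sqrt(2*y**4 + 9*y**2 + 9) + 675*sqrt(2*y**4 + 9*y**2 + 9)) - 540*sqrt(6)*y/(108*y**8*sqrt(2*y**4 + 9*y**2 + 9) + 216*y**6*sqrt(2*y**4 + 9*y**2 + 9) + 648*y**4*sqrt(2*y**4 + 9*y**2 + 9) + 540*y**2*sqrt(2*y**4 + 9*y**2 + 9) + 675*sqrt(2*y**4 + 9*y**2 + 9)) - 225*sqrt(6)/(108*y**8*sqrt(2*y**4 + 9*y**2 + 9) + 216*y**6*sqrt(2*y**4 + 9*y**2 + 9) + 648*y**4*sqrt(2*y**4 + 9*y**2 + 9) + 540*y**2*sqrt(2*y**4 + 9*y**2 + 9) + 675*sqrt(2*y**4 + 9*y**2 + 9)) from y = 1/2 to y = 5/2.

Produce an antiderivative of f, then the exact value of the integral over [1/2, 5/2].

Antiderivative: F(y) = -5*sqrt(6)*(y + 12)*sqrt(2*y**4 + 9*y**2 + 9)/(27*(2*y**4 + 2*y**2 + 5)); value = -58*sqrt(3441)/4131 + 50*sqrt(273)/243

Integrate term by term and add the pieces.
F(y) = -5*sqrt(6)*(y + 12)*sqrt(2*y**4 + 9*y**2 + 9)/(27*(2*y**4 + 2*y**2 + 5)) is an antiderivative of f.
Check: d/dy[-5*sqrt(6)*(y + 12)*sqrt(2*y**4 + 9*y**2 + 9)/(27*(2*y**4 + 2*y**2 + 5))] = (20*sqrt(6)*y**8 + 480*sqrt(6)*y**7 + 160*sqrt(6)*y**6 + 3240*sqrt(6)*y**5 + 120*sqrt(6)*y**4 + 4200*sqrt(6)*y**3 - 360*sqrt(6)*y**2 - 540*sqrt(6)*y - 225*sqrt(6))/(108*y**8*sqrt(2*y**4 + 9*y**2 + 9) + 216*y**6*sqrt(2*y**4 + 9*y**2 + 9) + 648*y**4*sqrt(2*y**4 + 9*y**2 + 9) + 540*y**2*sqrt(2*y**4 + 9*y**2 + 9) + 675*sqrt(2*y**4 + 9*y**2 + 9)), which equals f(y).
F(5/2) = -58*sqrt(3441)/4131; F(1/2) = -50*sqrt(273)/243.
Integral = F(5/2) - F(1/2) = -58*sqrt(3441)/4131 + 50*sqrt(273)/243.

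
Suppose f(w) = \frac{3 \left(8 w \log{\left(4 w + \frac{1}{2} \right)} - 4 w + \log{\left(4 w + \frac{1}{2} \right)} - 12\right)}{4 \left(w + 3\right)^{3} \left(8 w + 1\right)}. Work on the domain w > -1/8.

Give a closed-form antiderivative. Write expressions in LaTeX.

An antiderivative is F(w) = - \frac{3 \log{\left(4 w + \frac{1}{2} \right)}}{8 \left(w + 3\right)^{2}}.

Recognize the product-rule pattern: f = u'v + uv' with u = - \frac{3}{2 \left(2 w + 6\right)^{2}}, v = \log{\left(4 w + \frac{1}{2} \right)}, so integration by parts undoes it.
Check: d/dw[- \frac{3 \log{\left(4 w + \frac{1}{2} \right)}}{8 \left(w + 3\right)^{2}}] = \frac{24 w \log{\left(4 w + \frac{1}{2} \right)} - 12 w + 3 \log{\left(4 w + \frac{1}{2} \right)} - 36}{32 w^{4} + 292 w^{3} + 900 w^{2} + 972 w + 108}, which equals f(w).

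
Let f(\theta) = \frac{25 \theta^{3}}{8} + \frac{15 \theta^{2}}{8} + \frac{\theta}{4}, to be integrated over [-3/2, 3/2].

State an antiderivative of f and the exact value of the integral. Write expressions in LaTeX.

Antiderivative: F(\theta) = \frac{\left(- \frac{5 \theta^{2}}{4} - \frac{\theta}{2}\right)^{2}}{2}; value = \frac{135}{32}

The substitution u = - \frac{5 \theta^{2}}{4} - \frac{\theta}{2} works: f is exactly (dF/du)*(du/d\theta) for that inner function.
F(\theta) = \frac{\left(- \frac{5 \theta^{2}}{4} - \frac{\theta}{2}\right)^{2}}{2} is an antiderivative of f.
Check: d/d\theta[\frac{\left(- \frac{5 \theta^{2}}{4} - \frac{\theta}{2}\right)^{2}}{2}] = \frac{25 \theta^{3}}{8} + \frac{15 \theta^{2}}{8} + \frac{\theta}{4} = f(\theta).
F(3/2) = \frac{3249}{512}; F(-3/2) = \frac{1089}{512}.
Integral = F(3/2) - F(-3/2) = \frac{135}{32}.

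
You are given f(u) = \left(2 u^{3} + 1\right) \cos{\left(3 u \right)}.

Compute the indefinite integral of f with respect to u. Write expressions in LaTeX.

F(u) = \frac{18 u^{3} \sin{\left(3 u \right)} + 18 u^{2} \cos{\left(3 u \right)} - 12 u \sin{\left(3 u \right)} + 9 \sin{\left(3 u \right)} - 4 \cos{\left(3 u \right)}}{27} + C

Recover f(u) by differentiating a candidate F(u); any mismatch rules it out.
Check: d/du[\frac{18 u^{3} \sin{\left(3 u \right)} + 18 u^{2} \cos{\left(3 u \right)} - 12 u \sin{\left(3 u \right)} + 9 \sin{\left(3 u \right)} - 4 \cos{\left(3 u \right)}}{27}] = 2 u^{3} \cos{\left(3 u \right)} + \cos{\left(3 u \right)}, which equals f(u).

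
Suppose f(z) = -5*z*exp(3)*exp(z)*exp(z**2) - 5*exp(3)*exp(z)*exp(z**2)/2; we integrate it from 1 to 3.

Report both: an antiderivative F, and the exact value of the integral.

Antiderivative: F(z) = -5*exp(z**2 + z + 3)/2; value = -5*exp(15)/2 + 5*exp(5)/2

The substitution u = z**2 + z + 3 works: f is exactly (dF/du)*(du/dz) for that inner function.
F(z) = -5*exp(z**2 + z + 3)/2 is an antiderivative of f.
Check: d/dz[-5*exp(z**2 + z + 3)/2] = -5*z*exp(3)*exp(z)*exp(z**2) - 5*exp(3)*exp(z)*exp(z**2)/2 = f(z).
F(3) = -5*exp(15)/2; F(1) = -5*exp(5)/2.
Integral = F(3) - F(1) = -5*exp(15)/2 + 5*exp(5)/2.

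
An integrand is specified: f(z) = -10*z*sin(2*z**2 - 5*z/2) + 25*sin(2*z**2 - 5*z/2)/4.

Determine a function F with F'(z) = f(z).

f matches the chain-rule pattern g'(h)*h' with inner function h(z) = 2*z**2 - 5*z/2; substituting u = h(z) collapses the integral.
Check: d/dz[5*cos(2*z**2 - 5*z/2)/2] = -10*z*sin(2*z**2 - 5*z/2) + 25*sin(2*z**2 - 5*z/2)/4 = f(z).

An antiderivative is F(z) = 5*cos(2*z**2 - 5*z/2)/2.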